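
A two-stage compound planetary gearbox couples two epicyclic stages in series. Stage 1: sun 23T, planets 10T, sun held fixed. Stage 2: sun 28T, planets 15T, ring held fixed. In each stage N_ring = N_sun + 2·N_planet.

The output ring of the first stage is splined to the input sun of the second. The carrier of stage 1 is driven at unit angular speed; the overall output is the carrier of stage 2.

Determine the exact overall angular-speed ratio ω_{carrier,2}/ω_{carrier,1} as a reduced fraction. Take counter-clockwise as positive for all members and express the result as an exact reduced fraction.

Stage 1: N_ring = 23 + 2·10 = 43
Stage 1: 23(ω_s−ω_c) = −43(ω_r−ω_c),  ω_s=0, ω_c=1
Stage 1: ω_r = 1 − (23/43)(0−1) = 66/43
  ⇒ ω_r¹/ω_c¹ = 66/43
Stage 2: N_ring = 28 + 2·15 = 58
Stage 2: 28(ω_s−ω_c) = −58(ω_r−ω_c),  ω_r=0, ω_s=1
Stage 2: 28(1−ω_c) = −58(0−ω_c)  ⇒  86ω_c = 28  ⇒  ω_c = 14/43
  ⇒ ω_c²/ω_s² = 14/43
Coupling ω_s² = ω_r¹ ⇒ overall = 66/43 × 14/43 = 924/1849

924/1849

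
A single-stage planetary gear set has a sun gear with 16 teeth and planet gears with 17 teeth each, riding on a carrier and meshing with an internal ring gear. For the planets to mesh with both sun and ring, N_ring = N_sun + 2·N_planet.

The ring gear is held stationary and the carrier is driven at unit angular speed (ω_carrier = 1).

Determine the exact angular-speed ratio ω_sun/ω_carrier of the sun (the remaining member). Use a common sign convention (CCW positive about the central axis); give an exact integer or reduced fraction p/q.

33/8

N_ring = 16 + 2·17 = 50
16(ω_s−ω_c) = −50(ω_r−ω_c),  ω_r=0, ω_c=1
ω_s = 1 − (50/16)(0−1) = 33/8
ω_s/ω_c = 33/8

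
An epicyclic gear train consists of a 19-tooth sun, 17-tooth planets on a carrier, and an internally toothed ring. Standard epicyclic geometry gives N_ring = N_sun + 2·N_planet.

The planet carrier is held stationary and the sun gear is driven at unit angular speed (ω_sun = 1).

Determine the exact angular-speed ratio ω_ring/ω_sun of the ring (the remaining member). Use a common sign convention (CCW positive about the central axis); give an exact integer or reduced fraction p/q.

N_ring = 19 + 2·17 = 53
19(ω_s−ω_c) = −53(ω_r−ω_c),  ω_c=0, ω_s=1
ω_r = 0 − (19/53)(1−0) = -19/53
ω_r/ω_s = -19/53

-19/53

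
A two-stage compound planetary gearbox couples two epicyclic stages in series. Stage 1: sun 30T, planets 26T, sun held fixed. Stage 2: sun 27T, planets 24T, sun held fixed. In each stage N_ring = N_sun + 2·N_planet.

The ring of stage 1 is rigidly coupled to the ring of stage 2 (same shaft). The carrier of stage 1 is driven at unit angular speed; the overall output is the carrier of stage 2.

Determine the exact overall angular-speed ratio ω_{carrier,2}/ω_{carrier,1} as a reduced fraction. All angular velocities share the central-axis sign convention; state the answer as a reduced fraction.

Stage 1: N_ring = 30 + 2·26 = 82
Stage 1: 30(ω_s−ω_c) = −82(ω_r−ω_c),  ω_s=0, ω_c=1
Stage 1: ω_r = 1 − (30/82)(0−1) = 56/41
  ⇒ ω_r¹/ω_c¹ = 56/41
Stage 2: N_ring = 27 + 2·24 = 75
Stage 2: 27(ω_s−ω_c) = −75(ω_r−ω_c),  ω_s=0, ω_r=1
Stage 2: 27(0−ω_c) = −75(1−ω_c)  ⇒  102ω_c = 75  ⇒  ω_c = 25/34
  ⇒ ω_c²/ω_r² = 25/34
Coupling ω_r² = ω_r¹ ⇒ overall = 56/41 × 25/34 = 700/697

700/697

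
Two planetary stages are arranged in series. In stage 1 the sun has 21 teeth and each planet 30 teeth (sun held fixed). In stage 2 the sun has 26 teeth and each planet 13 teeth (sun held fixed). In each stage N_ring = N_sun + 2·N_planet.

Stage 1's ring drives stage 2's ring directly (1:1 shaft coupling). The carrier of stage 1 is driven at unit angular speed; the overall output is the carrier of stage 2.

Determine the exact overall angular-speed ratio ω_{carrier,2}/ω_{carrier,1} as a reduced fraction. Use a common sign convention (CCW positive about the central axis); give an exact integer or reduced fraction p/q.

Stage 1: N_ring = 21 + 2·30 = 81
Stage 1: 21(ω_s−ω_c) = −81(ω_r−ω_c),  ω_s=0, ω_c=1
Stage 1: ω_r = 1 − (21/81)(0−1) = 34/27
  ⇒ ω_r¹/ω_c¹ = 34/27
Stage 2: N_ring = 26 + 2·13 = 52
Stage 2: 26(ω_s−ω_c) = −52(ω_r−ω_c),  ω_s=0, ω_r=1
Stage 2: 26(0−ω_c) = −52(1−ω_c)  ⇒  78ω_c = 52  ⇒  ω_c = 2/3
  ⇒ ω_c²/ω_r² = 2/3
Coupling ω_r² = ω_r¹ ⇒ overall = 34/27 × 2/3 = 68/81

68/81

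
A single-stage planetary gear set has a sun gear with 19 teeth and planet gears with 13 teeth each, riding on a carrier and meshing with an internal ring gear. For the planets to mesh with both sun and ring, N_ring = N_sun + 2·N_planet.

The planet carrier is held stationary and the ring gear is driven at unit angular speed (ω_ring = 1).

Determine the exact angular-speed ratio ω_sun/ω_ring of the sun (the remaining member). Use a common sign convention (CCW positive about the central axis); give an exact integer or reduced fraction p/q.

N_ring = 19 + 2·13 = 45
19(ω_s−ω_c) = −45(ω_r−ω_c),  ω_c=0, ω_r=1
ω_s = 0 − (45/19)(1−0) = -45/19
ω_s/ω_r = -45/19

-45/19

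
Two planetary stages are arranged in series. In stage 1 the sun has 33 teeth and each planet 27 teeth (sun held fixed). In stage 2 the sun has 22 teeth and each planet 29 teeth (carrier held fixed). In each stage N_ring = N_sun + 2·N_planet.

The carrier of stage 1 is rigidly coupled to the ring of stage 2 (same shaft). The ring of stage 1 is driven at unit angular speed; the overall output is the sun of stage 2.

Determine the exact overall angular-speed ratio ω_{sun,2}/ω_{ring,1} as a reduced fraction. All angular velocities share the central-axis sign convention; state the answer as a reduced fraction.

-29/11

Stage 1: N_ring = 33 + 2·27 = 87
Stage 1: 33(ω_s−ω_c) = −87(ω_r−ω_c),  ω_s=0, ω_r=1
Stage 1: 33(0−ω_c) = −87(1−ω_c)  ⇒  120ω_c = 87  ⇒  ω_c = 29/40
  ⇒ ω_c¹/ω_r¹ = 29/40
Stage 2: N_ring = 22 + 2·29 = 80
Stage 2: 22(ω_s−ω_c) = −80(ω_r−ω_c),  ω_c=0, ω_r=1
Stage 2: ω_s = 0 − (80/22)(1−0) = -40/11
  ⇒ ω_s²/ω_r² = -40/11
Coupling ω_r² = ω_c¹ ⇒ overall = 29/40 × -40/11 = -29/11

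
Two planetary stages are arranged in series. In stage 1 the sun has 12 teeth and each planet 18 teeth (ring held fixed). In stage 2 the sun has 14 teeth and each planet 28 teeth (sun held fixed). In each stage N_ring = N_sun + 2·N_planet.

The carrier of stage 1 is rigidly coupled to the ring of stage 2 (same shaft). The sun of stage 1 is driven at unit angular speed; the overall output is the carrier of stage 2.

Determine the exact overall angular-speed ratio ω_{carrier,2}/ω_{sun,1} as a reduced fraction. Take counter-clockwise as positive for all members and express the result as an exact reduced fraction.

1/6

Stage 1: N_ring = 12 + 2·18 = 48
Stage 1: 12(ω_s−ω_c) = −48(ω_r−ω_c),  ω_r=0, ω_s=1
Stage 1: 12(1−ω_c) = −48(0−ω_c)  ⇒  60ω_c = 12  ⇒  ω_c = 1/5
  ⇒ ω_c¹/ω_s¹ = 1/5
Stage 2: N_ring = 14 + 2·28 = 70
Stage 2: 14(ω_s−ω_c) = −70(ω_r−ω_c),  ω_s=0, ω_r=1
Stage 2: 14(0−ω_c) = −70(1−ω_c)  ⇒  84ω_c = 70  ⇒  ω_c = 5/6
  ⇒ ω_c²/ω_r² = 5/6
Coupling ω_r² = ω_c¹ ⇒ overall = 1/5 × 5/6 = 1/6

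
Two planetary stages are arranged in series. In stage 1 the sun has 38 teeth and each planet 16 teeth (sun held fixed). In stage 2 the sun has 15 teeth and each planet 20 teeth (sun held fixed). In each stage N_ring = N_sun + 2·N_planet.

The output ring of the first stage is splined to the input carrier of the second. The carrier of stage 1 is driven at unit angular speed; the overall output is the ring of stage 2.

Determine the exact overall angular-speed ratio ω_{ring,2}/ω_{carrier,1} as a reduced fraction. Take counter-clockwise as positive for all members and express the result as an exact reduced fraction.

108/55

Stage 1: N_ring = 38 + 2·16 = 70
Stage 1: 38(ω_s−ω_c) = −70(ω_r−ω_c),  ω_s=0, ω_c=1
Stage 1: ω_r = 1 − (38/70)(0−1) = 54/35
  ⇒ ω_r¹/ω_c¹ = 54/35
Stage 2: N_ring = 15 + 2·20 = 55
Stage 2: 15(ω_s−ω_c) = −55(ω_r−ω_c),  ω_s=0, ω_c=1
Stage 2: ω_r = 1 − (15/55)(0−1) = 14/11
  ⇒ ω_r²/ω_c² = 14/11
Coupling ω_c² = ω_r¹ ⇒ overall = 54/35 × 14/11 = 108/55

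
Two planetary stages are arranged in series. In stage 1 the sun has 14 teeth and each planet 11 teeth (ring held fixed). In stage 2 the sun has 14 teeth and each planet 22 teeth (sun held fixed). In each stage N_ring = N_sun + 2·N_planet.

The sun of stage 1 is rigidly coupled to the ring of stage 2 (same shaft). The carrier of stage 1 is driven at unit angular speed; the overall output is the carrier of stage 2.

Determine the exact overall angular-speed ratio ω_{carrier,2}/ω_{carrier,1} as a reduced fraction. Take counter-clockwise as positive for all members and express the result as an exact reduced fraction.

Stage 1: N_ring = 14 + 2·11 = 36
Stage 1: 14(ω_s−ω_c) = −36(ω_r−ω_c),  ω_r=0, ω_c=1
Stage 1: ω_s = 1 − (36/14)(0−1) = 25/7
  ⇒ ω_s¹/ω_c¹ = 25/7
Stage 2: N_ring = 14 + 2·22 = 58
Stage 2: 14(ω_s−ω_c) = −58(ω_r−ω_c),  ω_s=0, ω_r=1
Stage 2: 14(0−ω_c) = −58(1−ω_c)  ⇒  72ω_c = 58  ⇒  ω_c = 29/36
  ⇒ ω_c²/ω_r² = 29/36
Coupling ω_r² = ω_s¹ ⇒ overall = 25/7 × 29/36 = 725/252

725/252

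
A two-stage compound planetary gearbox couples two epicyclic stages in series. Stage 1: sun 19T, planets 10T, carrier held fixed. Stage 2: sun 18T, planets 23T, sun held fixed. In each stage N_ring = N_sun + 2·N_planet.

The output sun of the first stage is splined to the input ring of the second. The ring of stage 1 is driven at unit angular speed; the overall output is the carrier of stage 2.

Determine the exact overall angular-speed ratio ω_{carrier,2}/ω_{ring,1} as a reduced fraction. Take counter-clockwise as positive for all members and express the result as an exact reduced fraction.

Stage 1: N_ring = 19 + 2·10 = 39
Stage 1: 19(ω_s−ω_c) = −39(ω_r−ω_c),  ω_c=0, ω_r=1
Stage 1: ω_s = 0 − (39/19)(1−0) = -39/19
  ⇒ ω_s¹/ω_r¹ = -39/19
Stage 2: N_ring = 18 + 2·23 = 64
Stage 2: 18(ω_s−ω_c) = −64(ω_r−ω_c),  ω_s=0, ω_r=1
Stage 2: 18(0−ω_c) = −64(1−ω_c)  ⇒  82ω_c = 64  ⇒  ω_c = 32/41
  ⇒ ω_c²/ω_r² = 32/41
Coupling ω_r² = ω_s¹ ⇒ overall = -39/19 × 32/41 = -1248/779

-1248/779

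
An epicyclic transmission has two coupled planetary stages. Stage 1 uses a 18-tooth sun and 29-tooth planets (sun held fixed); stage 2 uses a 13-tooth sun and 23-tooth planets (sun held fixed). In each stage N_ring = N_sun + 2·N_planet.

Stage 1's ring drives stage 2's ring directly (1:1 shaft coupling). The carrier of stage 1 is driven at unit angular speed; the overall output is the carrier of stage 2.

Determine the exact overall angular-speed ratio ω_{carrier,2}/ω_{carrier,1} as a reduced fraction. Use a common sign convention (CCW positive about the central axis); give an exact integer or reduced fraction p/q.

Stage 1: N_ring = 18 + 2·29 = 76
Stage 1: 18(ω_s−ω_c) = −76(ω_r−ω_c),  ω_s=0, ω_c=1
Stage 1: ω_r = 1 − (18/76)(0−1) = 47/38
  ⇒ ω_r¹/ω_c¹ = 47/38
Stage 2: N_ring = 13 + 2·23 = 59
Stage 2: 13(ω_s−ω_c) = −59(ω_r−ω_c),  ω_s=0, ω_r=1
Stage 2: 13(0−ω_c) = −59(1−ω_c)  ⇒  72ω_c = 59  ⇒  ω_c = 59/72
  ⇒ ω_c²/ω_r² = 59/72
Coupling ω_r² = ω_r¹ ⇒ overall = 47/38 × 59/72 = 2773/2736

2773/2736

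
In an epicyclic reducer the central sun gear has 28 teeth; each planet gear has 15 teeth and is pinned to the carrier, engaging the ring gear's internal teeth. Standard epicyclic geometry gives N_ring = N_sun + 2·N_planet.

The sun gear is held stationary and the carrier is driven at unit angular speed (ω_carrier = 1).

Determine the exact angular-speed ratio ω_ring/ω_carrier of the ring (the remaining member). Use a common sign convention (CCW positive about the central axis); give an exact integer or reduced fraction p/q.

N_ring = 28 + 2·15 = 58
28(ω_s−ω_c) = −58(ω_r−ω_c),  ω_s=0, ω_c=1
ω_r = 1 − (28/58)(0−1) = 43/29
ω_r/ω_c = 43/29

43/29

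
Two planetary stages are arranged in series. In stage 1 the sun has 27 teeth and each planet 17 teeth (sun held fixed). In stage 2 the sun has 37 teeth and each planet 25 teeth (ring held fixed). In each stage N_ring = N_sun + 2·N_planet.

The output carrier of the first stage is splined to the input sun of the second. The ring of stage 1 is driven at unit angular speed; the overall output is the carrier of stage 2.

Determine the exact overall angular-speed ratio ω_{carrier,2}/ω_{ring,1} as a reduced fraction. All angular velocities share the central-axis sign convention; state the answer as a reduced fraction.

Stage 1: N_ring = 27 + 2·17 = 61
Stage 1: 27(ω_s−ω_c) = −61(ω_r−ω_c),  ω_s=0, ω_r=1
Stage 1: 27(0−ω_c) = −61(1−ω_c)  ⇒  88ω_c = 61  ⇒  ω_c = 61/88
  ⇒ ω_c¹/ω_r¹ = 61/88
Stage 2: N_ring = 37 + 2·25 = 87
Stage 2: 37(ω_s−ω_c) = −87(ω_r−ω_c),  ω_r=0, ω_s=1
Stage 2: 37(1−ω_c) = −87(0−ω_c)  ⇒  124ω_c = 37  ⇒  ω_c = 37/124
  ⇒ ω_c²/ω_s² = 37/124
Coupling ω_s² = ω_c¹ ⇒ overall = 61/88 × 37/124 = 2257/10912

2257/10912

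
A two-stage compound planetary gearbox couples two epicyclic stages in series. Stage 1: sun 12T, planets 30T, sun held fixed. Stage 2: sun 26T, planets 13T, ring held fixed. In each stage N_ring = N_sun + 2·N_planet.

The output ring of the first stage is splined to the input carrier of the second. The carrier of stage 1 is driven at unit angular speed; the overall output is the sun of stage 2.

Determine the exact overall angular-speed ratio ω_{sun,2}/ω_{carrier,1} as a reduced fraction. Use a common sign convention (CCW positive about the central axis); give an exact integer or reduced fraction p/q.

7/2

Stage 1: N_ring = 12 + 2·30 = 72
Stage 1: 12(ω_s−ω_c) = −72(ω_r−ω_c),  ω_s=0, ω_c=1
Stage 1: ω_r = 1 − (12/72)(0−1) = 7/6
  ⇒ ω_r¹/ω_c¹ = 7/6
Stage 2: N_ring = 26 + 2·13 = 52
Stage 2: 26(ω_s−ω_c) = −52(ω_r−ω_c),  ω_r=0, ω_c=1
Stage 2: ω_s = 1 − (52/26)(0−1) = 3
  ⇒ ω_s²/ω_c² = 3
Coupling ω_c² = ω_r¹ ⇒ overall = 7/6 × 3 = 7/2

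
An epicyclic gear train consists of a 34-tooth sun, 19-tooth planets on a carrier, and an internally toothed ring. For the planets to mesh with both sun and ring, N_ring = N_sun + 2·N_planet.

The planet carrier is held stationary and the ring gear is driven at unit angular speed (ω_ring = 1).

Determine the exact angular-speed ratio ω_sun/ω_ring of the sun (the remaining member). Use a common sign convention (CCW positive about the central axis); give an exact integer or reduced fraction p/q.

-36/17

N_ring = 34 + 2·19 = 72
34(ω_s−ω_c) = −72(ω_r−ω_c),  ω_c=0, ω_r=1
ω_s = 0 − (72/34)(1−0) = -36/17
ω_s/ω_r = -36/17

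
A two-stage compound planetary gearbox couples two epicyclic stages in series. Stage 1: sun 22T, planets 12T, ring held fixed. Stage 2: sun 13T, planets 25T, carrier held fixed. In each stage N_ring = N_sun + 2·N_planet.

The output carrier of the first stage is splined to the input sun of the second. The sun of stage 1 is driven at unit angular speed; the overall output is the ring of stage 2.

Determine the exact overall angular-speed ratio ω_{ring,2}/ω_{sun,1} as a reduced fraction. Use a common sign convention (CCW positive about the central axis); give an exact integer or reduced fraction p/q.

-143/2142

Stage 1: N_ring = 22 + 2·12 = 46
Stage 1: 22(ω_s−ω_c) = −46(ω_r−ω_c),  ω_r=0, ω_s=1
Stage 1: 22(1−ω_c) = −46(0−ω_c)  ⇒  68ω_c = 22  ⇒  ω_c = 11/34
  ⇒ ω_c¹/ω_s¹ = 11/34
Stage 2: N_ring = 13 + 2·25 = 63
Stage 2: 13(ω_s−ω_c) = −63(ω_r−ω_c),  ω_c=0, ω_s=1
Stage 2: ω_r = 0 − (13/63)(1−0) = -13/63
  ⇒ ω_r²/ω_s² = -13/63
Coupling ω_s² = ω_c¹ ⇒ overall = 11/34 × -13/63 = -143/2142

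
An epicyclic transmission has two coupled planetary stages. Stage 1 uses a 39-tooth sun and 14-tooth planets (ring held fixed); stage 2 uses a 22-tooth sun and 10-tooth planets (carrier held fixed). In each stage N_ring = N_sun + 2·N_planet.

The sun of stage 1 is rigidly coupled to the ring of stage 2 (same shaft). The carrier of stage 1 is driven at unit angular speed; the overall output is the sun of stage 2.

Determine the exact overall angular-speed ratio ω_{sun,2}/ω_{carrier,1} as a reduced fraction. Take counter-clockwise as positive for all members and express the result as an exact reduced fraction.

-742/143

Stage 1: N_ring = 39 + 2·14 = 67
Stage 1: 39(ω_s−ω_c) = −67(ω_r−ω_c),  ω_r=0, ω_c=1
Stage 1: ω_s = 1 − (67/39)(0−1) = 106/39
  ⇒ ω_s¹/ω_c¹ = 106/39
Stage 2: N_ring = 22 + 2·10 = 42
Stage 2: 22(ω_s−ω_c) = −42(ω_r−ω_c),  ω_c=0, ω_r=1
Stage 2: ω_s = 0 − (42/22)(1−0) = -21/11
  ⇒ ω_s²/ω_r² = -21/11
Coupling ω_r² = ω_s¹ ⇒ overall = 106/39 × -21/11 = -742/143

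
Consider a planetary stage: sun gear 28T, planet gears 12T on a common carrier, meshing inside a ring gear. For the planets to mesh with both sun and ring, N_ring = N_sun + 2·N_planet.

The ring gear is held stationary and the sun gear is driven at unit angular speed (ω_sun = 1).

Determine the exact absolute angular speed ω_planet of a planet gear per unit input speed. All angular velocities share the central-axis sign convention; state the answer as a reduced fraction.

-7/6

N_ring = 28 + 2·12 = 52
28(ω_s−ω_c) = −52(ω_r−ω_c),  ω_r=0, ω_s=1
28(1−ω_c) = −52(0−ω_c)  ⇒  80ω_c = 28  ⇒  ω_c = 7/20
sun–planet: 28·(1−7/20) = −12·(ω_p−ω_c)  ⇒  ω_p−ω_c = −(28/12)·(13/20) = -91/60
ω_p = 7/20 − 91/60 = -7/6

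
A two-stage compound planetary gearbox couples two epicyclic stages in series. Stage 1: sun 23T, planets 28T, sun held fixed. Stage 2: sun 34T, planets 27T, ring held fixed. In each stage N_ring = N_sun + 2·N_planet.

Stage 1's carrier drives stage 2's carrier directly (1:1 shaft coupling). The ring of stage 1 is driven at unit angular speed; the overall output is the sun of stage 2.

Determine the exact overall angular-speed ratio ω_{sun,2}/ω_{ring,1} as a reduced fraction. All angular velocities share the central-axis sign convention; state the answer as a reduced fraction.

4819/1734

Stage 1: N_ring = 23 + 2·28 = 79
Stage 1: 23(ω_s−ω_c) = −79(ω_r−ω_c),  ω_s=0, ω_r=1
Stage 1: 23(0−ω_c) = −79(1−ω_c)  ⇒  102ω_c = 79  ⇒  ω_c = 79/102
  ⇒ ω_c¹/ω_r¹ = 79/102
Stage 2: N_ring = 34 + 2·27 = 88
Stage 2: 34(ω_s−ω_c) = −88(ω_r−ω_c),  ω_r=0, ω_c=1
Stage 2: ω_s = 1 − (88/34)(0−1) = 61/17
  ⇒ ω_s²/ω_c² = 61/17
Coupling ω_c² = ω_c¹ ⇒ overall = 79/102 × 61/17 = 4819/1734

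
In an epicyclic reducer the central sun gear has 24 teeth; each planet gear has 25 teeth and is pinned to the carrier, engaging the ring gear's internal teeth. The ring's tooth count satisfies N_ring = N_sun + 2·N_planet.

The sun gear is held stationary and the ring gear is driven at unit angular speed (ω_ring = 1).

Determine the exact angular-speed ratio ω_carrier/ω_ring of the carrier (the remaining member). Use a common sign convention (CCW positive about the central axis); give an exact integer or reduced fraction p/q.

37/49

N_ring = 24 + 2·25 = 74
24(ω_s−ω_c) = −74(ω_r−ω_c),  ω_s=0, ω_r=1
24(0−ω_c) = −74(1−ω_c)  ⇒  98ω_c = 74  ⇒  ω_c = 37/49
ω_c/ω_r = 37/49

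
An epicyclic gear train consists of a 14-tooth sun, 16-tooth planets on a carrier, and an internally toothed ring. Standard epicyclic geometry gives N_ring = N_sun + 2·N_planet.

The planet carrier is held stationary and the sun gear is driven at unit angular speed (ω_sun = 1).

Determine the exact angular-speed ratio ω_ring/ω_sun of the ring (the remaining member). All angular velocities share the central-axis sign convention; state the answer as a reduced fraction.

N_ring = 14 + 2·16 = 46
14(ω_s−ω_c) = −46(ω_r−ω_c),  ω_c=0, ω_s=1
ω_r = 0 − (14/46)(1−0) = -7/23
ω_r/ω_s = -7/23

-7/23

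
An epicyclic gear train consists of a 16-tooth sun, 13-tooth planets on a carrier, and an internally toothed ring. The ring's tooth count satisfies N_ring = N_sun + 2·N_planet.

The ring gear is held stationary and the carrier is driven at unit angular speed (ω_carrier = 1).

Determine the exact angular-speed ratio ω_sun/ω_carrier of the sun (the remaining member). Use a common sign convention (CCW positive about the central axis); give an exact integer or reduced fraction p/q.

29/8

N_ring = 16 + 2·13 = 42
16(ω_s−ω_c) = −42(ω_r−ω_c),  ω_r=0, ω_c=1
ω_s = 1 − (42/16)(0−1) = 29/8
ω_s/ω_c = 29/8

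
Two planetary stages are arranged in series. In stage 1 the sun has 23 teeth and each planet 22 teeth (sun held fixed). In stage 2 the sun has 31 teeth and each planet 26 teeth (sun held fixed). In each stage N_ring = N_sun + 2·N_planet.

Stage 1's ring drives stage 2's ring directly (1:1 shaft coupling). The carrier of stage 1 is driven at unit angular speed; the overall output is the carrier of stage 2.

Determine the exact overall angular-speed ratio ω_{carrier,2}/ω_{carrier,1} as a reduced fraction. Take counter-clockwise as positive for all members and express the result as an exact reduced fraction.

1245/1273

Stage 1: N_ring = 23 + 2·22 = 67
Stage 1: 23(ω_s−ω_c) = −67(ω_r−ω_c),  ω_s=0, ω_c=1
Stage 1: ω_r = 1 − (23/67)(0−1) = 90/67
  ⇒ ω_r¹/ω_c¹ = 90/67
Stage 2: N_ring = 31 + 2·26 = 83
Stage 2: 31(ω_s−ω_c) = −83(ω_r−ω_c),  ω_s=0, ω_r=1
Stage 2: 31(0−ω_c) = −83(1−ω_c)  ⇒  114ω_c = 83  ⇒  ω_c = 83/114
  ⇒ ω_c²/ω_r² = 83/114
Coupling ω_r² = ω_r¹ ⇒ overall = 90/67 × 83/114 = 1245/1273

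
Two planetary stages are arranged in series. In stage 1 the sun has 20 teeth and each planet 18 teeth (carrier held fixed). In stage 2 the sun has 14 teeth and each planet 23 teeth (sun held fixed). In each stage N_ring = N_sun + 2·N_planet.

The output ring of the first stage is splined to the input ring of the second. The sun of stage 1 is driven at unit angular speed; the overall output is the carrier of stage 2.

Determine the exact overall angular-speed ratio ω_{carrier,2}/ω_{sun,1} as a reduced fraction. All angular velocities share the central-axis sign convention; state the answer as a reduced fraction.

-75/259

Stage 1: N_ring = 20 + 2·18 = 56
Stage 1: 20(ω_s−ω_c) = −56(ω_r−ω_c),  ω_c=0, ω_s=1
Stage 1: ω_r = 0 − (20/56)(1−0) = -5/14
  ⇒ ω_r¹/ω_s¹ = -5/14
Stage 2: N_ring = 14 + 2·23 = 60
Stage 2: 14(ω_s−ω_c) = −60(ω_r−ω_c),  ω_s=0, ω_r=1
Stage 2: 14(0−ω_c) = −60(1−ω_c)  ⇒  74ω_c = 60  ⇒  ω_c = 30/37
  ⇒ ω_c²/ω_r² = 30/37
Coupling ω_r² = ω_r¹ ⇒ overall = -5/14 × 30/37 = -75/259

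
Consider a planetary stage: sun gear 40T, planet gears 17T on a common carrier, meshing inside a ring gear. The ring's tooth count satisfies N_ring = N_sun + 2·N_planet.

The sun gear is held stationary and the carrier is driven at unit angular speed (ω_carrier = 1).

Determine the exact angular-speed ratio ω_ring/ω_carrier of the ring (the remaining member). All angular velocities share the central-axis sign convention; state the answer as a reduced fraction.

N_ring = 40 + 2·17 = 74
40(ω_s−ω_c) = −74(ω_r−ω_c),  ω_s=0, ω_c=1
ω_r = 1 − (40/74)(0−1) = 57/37
ω_r/ω_c = 57/37

57/37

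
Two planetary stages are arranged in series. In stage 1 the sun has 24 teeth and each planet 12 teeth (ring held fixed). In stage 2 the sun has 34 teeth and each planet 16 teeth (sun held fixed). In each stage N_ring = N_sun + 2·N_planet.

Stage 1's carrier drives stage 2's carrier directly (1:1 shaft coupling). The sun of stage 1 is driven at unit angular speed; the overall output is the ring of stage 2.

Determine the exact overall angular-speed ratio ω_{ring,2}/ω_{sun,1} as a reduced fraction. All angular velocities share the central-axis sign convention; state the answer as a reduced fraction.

Stage 1: N_ring = 24 + 2·12 = 48
Stage 1: 24(ω_s−ω_c) = −48(ω_r−ω_c),  ω_r=0, ω_s=1
Stage 1: 24(1−ω_c) = −48(0−ω_c)  ⇒  72ω_c = 24  ⇒  ω_c = 1/3
  ⇒ ω_c¹/ω_s¹ = 1/3
Stage 2: N_ring = 34 + 2·16 = 66
Stage 2: 34(ω_s−ω_c) = −66(ω_r−ω_c),  ω_s=0, ω_c=1
Stage 2: ω_r = 1 − (34/66)(0−1) = 50/33
  ⇒ ω_r²/ω_c² = 50/33
Coupling ω_c² = ω_c¹ ⇒ overall = 1/3 × 50/33 = 50/99

50/99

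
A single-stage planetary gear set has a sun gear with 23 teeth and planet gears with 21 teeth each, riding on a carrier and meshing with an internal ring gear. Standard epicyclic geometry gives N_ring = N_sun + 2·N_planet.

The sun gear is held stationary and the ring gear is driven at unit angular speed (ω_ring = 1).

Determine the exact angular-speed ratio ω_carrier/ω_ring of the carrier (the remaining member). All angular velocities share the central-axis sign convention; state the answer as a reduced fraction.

N_ring = 23 + 2·21 = 65
23(ω_s−ω_c) = −65(ω_r−ω_c),  ω_s=0, ω_r=1
23(0−ω_c) = −65(1−ω_c)  ⇒  88ω_c = 65  ⇒  ω_c = 65/88
ω_c/ω_r = 65/88

65/88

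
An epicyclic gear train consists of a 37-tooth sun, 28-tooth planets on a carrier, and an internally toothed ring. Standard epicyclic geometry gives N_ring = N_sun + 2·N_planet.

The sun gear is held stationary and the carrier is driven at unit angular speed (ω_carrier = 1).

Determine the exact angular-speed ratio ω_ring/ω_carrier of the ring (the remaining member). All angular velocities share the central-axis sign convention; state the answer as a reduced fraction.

130/93

N_ring = 37 + 2·28 = 93
37(ω_s−ω_c) = −93(ω_r−ω_c),  ω_s=0, ω_c=1
ω_r = 1 − (37/93)(0−1) = 130/93
ω_r/ω_c = 130/93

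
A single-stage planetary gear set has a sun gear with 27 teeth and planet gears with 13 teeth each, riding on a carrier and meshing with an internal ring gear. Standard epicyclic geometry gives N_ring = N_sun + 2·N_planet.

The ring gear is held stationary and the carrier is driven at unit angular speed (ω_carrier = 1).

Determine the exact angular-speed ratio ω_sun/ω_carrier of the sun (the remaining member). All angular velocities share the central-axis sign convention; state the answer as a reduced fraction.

80/27

N_ring = 27 + 2·13 = 53
27(ω_s−ω_c) = −53(ω_r−ω_c),  ω_r=0, ω_c=1
ω_s = 1 − (53/27)(0−1) = 80/27
ω_s/ω_c = 80/27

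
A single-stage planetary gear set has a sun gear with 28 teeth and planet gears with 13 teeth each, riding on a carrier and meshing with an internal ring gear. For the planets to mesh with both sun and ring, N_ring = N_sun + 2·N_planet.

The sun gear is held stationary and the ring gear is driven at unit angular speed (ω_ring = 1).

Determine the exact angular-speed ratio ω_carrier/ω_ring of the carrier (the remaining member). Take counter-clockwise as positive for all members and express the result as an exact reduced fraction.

N_ring = 28 + 2·13 = 54
28(ω_s−ω_c) = −54(ω_r−ω_c),  ω_s=0, ω_r=1
28(0−ω_c) = −54(1−ω_c)  ⇒  82ω_c = 54  ⇒  ω_c = 27/41
ω_c/ω_r = 27/41

27/41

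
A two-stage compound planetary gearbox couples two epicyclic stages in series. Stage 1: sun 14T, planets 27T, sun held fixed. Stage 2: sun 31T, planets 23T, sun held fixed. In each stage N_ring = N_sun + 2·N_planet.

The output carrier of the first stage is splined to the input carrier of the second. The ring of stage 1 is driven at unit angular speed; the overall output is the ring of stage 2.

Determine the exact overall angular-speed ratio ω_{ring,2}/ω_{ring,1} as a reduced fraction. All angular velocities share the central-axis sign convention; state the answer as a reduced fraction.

3672/3157

Stage 1: N_ring = 14 + 2·27 = 68
Stage 1: 14(ω_s−ω_c) = −68(ω_r−ω_c),  ω_s=0, ω_r=1
Stage 1: 14(0−ω_c) = −68(1−ω_c)  ⇒  82ω_c = 68  ⇒  ω_c = 34/41
  ⇒ ω_c¹/ω_r¹ = 34/41
Stage 2: N_ring = 31 + 2·23 = 77
Stage 2: 31(ω_s−ω_c) = −77(ω_r−ω_c),  ω_s=0, ω_c=1
Stage 2: ω_r = 1 − (31/77)(0−1) = 108/77
  ⇒ ω_r²/ω_c² = 108/77
Coupling ω_c² = ω_c¹ ⇒ overall = 34/41 × 108/77 = 3672/3157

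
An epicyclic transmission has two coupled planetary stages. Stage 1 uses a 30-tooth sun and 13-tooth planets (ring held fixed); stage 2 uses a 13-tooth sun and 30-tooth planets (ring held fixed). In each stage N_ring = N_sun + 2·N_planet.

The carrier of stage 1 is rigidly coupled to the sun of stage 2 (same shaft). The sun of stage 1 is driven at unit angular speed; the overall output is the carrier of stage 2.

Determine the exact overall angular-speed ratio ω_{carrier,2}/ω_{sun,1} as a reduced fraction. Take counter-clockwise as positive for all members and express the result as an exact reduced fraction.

195/3698

Stage 1: N_ring = 30 + 2·13 = 56
Stage 1: 30(ω_s−ω_c) = −56(ω_r−ω_c),  ω_r=0, ω_s=1
Stage 1: 30(1−ω_c) = −56(0−ω_c)  ⇒  86ω_c = 30  ⇒  ω_c = 15/43
  ⇒ ω_c¹/ω_s¹ = 15/43
Stage 2: N_ring = 13 + 2·30 = 73
Stage 2: 13(ω_s−ω_c) = −73(ω_r−ω_c),  ω_r=0, ω_s=1
Stage 2: 13(1−ω_c) = −73(0−ω_c)  ⇒  86ω_c = 13  ⇒  ω_c = 13/86
  ⇒ ω_c²/ω_s² = 13/86
Coupling ω_s² = ω_c¹ ⇒ overall = 15/43 × 13/86 = 195/3698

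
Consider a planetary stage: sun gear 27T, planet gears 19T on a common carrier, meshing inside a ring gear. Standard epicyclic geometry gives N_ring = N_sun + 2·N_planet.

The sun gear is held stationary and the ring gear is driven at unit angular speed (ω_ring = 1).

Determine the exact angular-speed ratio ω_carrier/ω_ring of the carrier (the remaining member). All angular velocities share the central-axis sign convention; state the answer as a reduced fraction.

65/92

N_ring = 27 + 2·19 = 65
27(ω_s−ω_c) = −65(ω_r−ω_c),  ω_s=0, ω_r=1
27(0−ω_c) = −65(1−ω_c)  ⇒  92ω_c = 65  ⇒  ω_c = 65/92
ω_c/ω_r = 65/92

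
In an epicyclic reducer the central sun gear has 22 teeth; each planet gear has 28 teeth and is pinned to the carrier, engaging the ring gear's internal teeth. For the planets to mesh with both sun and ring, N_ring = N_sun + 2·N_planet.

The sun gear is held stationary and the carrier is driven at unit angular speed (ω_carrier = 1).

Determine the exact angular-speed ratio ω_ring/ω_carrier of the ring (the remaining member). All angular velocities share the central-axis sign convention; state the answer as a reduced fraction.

N_ring = 22 + 2·28 = 78
22(ω_s−ω_c) = −78(ω_r−ω_c),  ω_s=0, ω_c=1
ω_r = 1 − (22/78)(0−1) = 50/39
ω_r/ω_c = 50/39

50/39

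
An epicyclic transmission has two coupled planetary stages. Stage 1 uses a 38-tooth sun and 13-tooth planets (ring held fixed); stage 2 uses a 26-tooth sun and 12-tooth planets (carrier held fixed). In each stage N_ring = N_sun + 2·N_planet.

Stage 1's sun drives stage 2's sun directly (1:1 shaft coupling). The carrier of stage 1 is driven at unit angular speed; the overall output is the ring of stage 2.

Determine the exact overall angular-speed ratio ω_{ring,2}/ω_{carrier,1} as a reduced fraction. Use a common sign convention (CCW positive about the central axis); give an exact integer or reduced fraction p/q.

-663/475

Stage 1: N_ring = 38 + 2·13 = 64
Stage 1: 38(ω_s−ω_c) = −64(ω_r−ω_c),  ω_r=0, ω_c=1
Stage 1: ω_s = 1 − (64/38)(0−1) = 51/19
  ⇒ ω_s¹/ω_c¹ = 51/19
Stage 2: N_ring = 26 + 2·12 = 50
Stage 2: 26(ω_s−ω_c) = −50(ω_r−ω_c),  ω_c=0, ω_s=1
Stage 2: ω_r = 0 − (26/50)(1−0) = -13/25
  ⇒ ω_r²/ω_s² = -13/25
Coupling ω_s² = ω_s¹ ⇒ overall = 51/19 × -13/25 = -663/475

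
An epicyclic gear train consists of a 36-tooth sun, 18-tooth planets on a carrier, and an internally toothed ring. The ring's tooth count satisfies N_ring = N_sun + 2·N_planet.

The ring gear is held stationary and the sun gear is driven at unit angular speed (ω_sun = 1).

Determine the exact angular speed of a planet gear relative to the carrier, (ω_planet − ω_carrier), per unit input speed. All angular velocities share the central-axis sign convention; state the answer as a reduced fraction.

-4/3

N_ring = 36 + 2·18 = 72
36(ω_s−ω_c) = −72(ω_r−ω_c),  ω_r=0, ω_s=1
36(1−ω_c) = −72(0−ω_c)  ⇒  108ω_c = 36  ⇒  ω_c = 1/3
sun–planet: 36·(1−1/3) = −18·(ω_p−ω_c)  ⇒  ω_p−ω_c = −(36/18)·(2/3) = -4/3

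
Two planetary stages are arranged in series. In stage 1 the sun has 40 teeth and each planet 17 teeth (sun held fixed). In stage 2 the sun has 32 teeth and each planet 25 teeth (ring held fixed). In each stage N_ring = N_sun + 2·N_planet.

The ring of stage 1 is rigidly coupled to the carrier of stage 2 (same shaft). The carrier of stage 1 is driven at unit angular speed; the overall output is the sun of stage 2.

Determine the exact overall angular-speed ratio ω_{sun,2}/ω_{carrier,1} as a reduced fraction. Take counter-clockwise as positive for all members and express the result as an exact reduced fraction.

Stage 1: N_ring = 40 + 2·17 = 74
Stage 1: 40(ω_s−ω_c) = −74(ω_r−ω_c),  ω_s=0, ω_c=1
Stage 1: ω_r = 1 − (40/74)(0−1) = 57/37
  ⇒ ω_r¹/ω_c¹ = 57/37
Stage 2: N_ring = 32 + 2·25 = 82
Stage 2: 32(ω_s−ω_c) = −82(ω_r−ω_c),  ω_r=0, ω_c=1
Stage 2: ω_s = 1 − (82/32)(0−1) = 57/16
  ⇒ ω_s²/ω_c² = 57/16
Coupling ω_c² = ω_r¹ ⇒ overall = 57/37 × 57/16 = 3249/592

3249/592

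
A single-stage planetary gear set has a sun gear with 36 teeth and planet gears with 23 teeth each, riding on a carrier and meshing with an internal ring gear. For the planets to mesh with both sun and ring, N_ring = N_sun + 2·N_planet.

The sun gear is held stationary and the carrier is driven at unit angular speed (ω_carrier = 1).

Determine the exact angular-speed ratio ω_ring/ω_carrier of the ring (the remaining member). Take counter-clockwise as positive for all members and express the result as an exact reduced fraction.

59/41

N_ring = 36 + 2·23 = 82
36(ω_s−ω_c) = −82(ω_r−ω_c),  ω_s=0, ω_c=1
ω_r = 1 − (36/82)(0−1) = 59/41
ω_r/ω_c = 59/41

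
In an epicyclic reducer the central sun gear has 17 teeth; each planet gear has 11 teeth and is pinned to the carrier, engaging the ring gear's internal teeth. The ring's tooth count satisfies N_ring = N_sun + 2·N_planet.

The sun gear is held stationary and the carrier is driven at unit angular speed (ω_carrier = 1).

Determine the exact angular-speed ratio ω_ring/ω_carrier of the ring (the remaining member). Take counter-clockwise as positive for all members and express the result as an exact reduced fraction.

N_ring = 17 + 2·11 = 39
17(ω_s−ω_c) = −39(ω_r−ω_c),  ω_s=0, ω_c=1
ω_r = 1 − (17/39)(0−1) = 56/39
ω_r/ω_c = 56/39

56/39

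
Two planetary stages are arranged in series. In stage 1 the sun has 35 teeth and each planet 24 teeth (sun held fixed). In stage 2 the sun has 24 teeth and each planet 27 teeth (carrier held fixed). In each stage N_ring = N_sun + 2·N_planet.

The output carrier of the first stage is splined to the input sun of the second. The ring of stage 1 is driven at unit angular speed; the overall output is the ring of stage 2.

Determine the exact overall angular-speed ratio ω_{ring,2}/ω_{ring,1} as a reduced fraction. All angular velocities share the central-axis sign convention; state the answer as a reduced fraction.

-166/767

Stage 1: N_ring = 35 + 2·24 = 83
Stage 1: 35(ω_s−ω_c) = −83(ω_r−ω_c),  ω_s=0, ω_r=1
Stage 1: 35(0−ω_c) = −83(1−ω_c)  ⇒  118ω_c = 83  ⇒  ω_c = 83/118
  ⇒ ω_c¹/ω_r¹ = 83/118
Stage 2: N_ring = 24 + 2·27 = 78
Stage 2: 24(ω_s−ω_c) = −78(ω_r−ω_c),  ω_c=0, ω_s=1
Stage 2: ω_r = 0 − (24/78)(1−0) = -4/13
  ⇒ ω_r²/ω_s² = -4/13
Coupling ω_s² = ω_c¹ ⇒ overall = 83/118 × -4/13 = -166/767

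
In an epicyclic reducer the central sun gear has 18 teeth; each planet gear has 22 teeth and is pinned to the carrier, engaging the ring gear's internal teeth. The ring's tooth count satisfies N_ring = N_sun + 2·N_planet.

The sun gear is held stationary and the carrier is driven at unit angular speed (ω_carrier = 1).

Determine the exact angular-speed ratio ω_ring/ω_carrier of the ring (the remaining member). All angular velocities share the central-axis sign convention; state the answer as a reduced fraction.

40/31

N_ring = 18 + 2·22 = 62
18(ω_s−ω_c) = −62(ω_r−ω_c),  ω_s=0, ω_c=1
ω_r = 1 − (18/62)(0−1) = 40/31
ω_r/ω_c = 40/31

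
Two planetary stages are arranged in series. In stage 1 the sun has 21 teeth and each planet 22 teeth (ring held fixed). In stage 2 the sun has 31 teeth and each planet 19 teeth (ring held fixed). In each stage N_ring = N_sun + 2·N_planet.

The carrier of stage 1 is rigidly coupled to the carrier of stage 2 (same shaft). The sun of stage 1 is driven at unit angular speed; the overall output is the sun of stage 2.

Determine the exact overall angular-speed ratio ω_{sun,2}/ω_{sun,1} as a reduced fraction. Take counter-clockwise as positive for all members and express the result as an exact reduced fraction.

1050/1333

Stage 1: N_ring = 21 + 2·22 = 65
Stage 1: 21(ω_s−ω_c) = −65(ω_r−ω_c),  ω_r=0, ω_s=1
Stage 1: 21(1−ω_c) = −65(0−ω_c)  ⇒  86ω_c = 21  ⇒  ω_c = 21/86
  ⇒ ω_c¹/ω_s¹ = 21/86
Stage 2: N_ring = 31 + 2·19 = 69
Stage 2: 31(ω_s−ω_c) = −69(ω_r−ω_c),  ω_r=0, ω_c=1
Stage 2: ω_s = 1 − (69/31)(0−1) = 100/31
  ⇒ ω_s²/ω_c² = 100/31
Coupling ω_c² = ω_c¹ ⇒ overall = 21/86 × 100/31 = 1050/1333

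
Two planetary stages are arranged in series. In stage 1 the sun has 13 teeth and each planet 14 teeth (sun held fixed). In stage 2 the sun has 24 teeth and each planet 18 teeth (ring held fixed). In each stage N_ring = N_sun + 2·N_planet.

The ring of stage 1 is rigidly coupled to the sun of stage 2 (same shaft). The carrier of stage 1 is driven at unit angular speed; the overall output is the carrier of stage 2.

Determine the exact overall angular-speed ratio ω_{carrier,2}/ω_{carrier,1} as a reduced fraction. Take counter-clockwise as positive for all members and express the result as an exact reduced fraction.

Stage 1: N_ring = 13 + 2·14 = 41
Stage 1: 13(ω_s−ω_c) = −41(ω_r−ω_c),  ω_s=0, ω_c=1
Stage 1: ω_r = 1 − (13/41)(0−1) = 54/41
  ⇒ ω_r¹/ω_c¹ = 54/41
Stage 2: N_ring = 24 + 2·18 = 60
Stage 2: 24(ω_s−ω_c) = −60(ω_r−ω_c),  ω_r=0, ω_s=1
Stage 2: 24(1−ω_c) = −60(0−ω_c)  ⇒  84ω_c = 24  ⇒  ω_c = 2/7
  ⇒ ω_c²/ω_s² = 2/7
Coupling ω_s² = ω_r¹ ⇒ overall = 54/41 × 2/7 = 108/287

108/287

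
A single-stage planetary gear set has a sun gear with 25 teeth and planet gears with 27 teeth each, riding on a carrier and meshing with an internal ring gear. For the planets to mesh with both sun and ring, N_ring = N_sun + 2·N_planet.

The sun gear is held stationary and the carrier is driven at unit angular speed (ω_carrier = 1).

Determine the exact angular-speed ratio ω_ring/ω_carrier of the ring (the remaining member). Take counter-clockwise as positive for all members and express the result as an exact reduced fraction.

N_ring = 25 + 2·27 = 79
25(ω_s−ω_c) = −79(ω_r−ω_c),  ω_s=0, ω_c=1
ω_r = 1 − (25/79)(0−1) = 104/79
ω_r/ω_c = 104/79

104/79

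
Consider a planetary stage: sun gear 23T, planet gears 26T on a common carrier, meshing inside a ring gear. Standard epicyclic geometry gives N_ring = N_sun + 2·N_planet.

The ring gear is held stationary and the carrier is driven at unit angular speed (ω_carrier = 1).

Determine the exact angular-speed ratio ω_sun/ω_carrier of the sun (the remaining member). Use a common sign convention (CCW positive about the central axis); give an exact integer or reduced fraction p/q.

N_ring = 23 + 2·26 = 75
23(ω_s−ω_c) = −75(ω_r−ω_c),  ω_r=0, ω_c=1
ω_s = 1 − (75/23)(0−1) = 98/23
ω_s/ω_c = 98/23

98/23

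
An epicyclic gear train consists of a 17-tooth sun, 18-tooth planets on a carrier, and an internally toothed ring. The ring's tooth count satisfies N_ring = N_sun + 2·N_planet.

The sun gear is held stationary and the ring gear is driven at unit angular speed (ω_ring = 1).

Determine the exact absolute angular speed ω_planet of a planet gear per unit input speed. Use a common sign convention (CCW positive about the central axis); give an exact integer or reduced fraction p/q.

N_ring = 17 + 2·18 = 53
17(ω_s−ω_c) = −53(ω_r−ω_c),  ω_s=0, ω_r=1
17(0−ω_c) = −53(1−ω_c)  ⇒  70ω_c = 53  ⇒  ω_c = 53/70
sun–planet: 17·(0−53/70) = −18·(ω_p−ω_c)  ⇒  ω_p−ω_c = −(17/18)·(-53/70) = 901/1260
ω_p = 53/70 + 901/1260 = 53/36

53/36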